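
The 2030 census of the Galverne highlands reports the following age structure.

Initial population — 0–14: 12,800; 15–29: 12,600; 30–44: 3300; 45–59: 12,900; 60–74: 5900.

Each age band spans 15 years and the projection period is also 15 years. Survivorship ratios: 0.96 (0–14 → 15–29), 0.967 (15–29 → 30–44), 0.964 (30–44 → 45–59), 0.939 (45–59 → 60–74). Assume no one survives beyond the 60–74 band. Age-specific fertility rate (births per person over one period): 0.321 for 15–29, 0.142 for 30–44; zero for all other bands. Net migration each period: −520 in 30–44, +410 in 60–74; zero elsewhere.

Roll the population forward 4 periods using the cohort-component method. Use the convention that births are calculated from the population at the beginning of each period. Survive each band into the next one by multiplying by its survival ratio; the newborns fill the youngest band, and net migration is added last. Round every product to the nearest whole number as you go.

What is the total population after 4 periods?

24043

Period 1:
Births: 12600 * 0.321 = 4045 ; 3300 * 0.142 = 469 ⇒ total 4514
15–29: 12800 * 0.96 = 12288
30–44: 12600 * 0.967 = 12184
45–59: 3300 * 0.964 = 3181
60–74: 12900 * 0.939 = 12113
Net migration: 30–44 − 520 → 11664; 60–74 + 410 → 12523
Population now: 0–14=4514, 15–29=12288, 30–44=11664, 45–59=3181, 60–74=12523
Period 2:
Births: 12288 * 0.321 = 3944 ; 11664 * 0.142 = 1656 ⇒ total 5600
15–29: 4514 * 0.96 = 4333
30–44: 12288 * 0.967 = 11882
45–59: 11664 * 0.964 = 11244
60–74: 3181 * 0.939 = 2987
Net migration: 30–44 − 520 → 11362; 60–74 + 410 → 3397
Population now: 0–14=5600, 15–29=4333, 30–44=11362, 45–59=11244, 60–74=3397
Period 3:
Births: 4333 * 0.321 = 1391 ; 11362 * 0.142 = 1613 ⇒ total 3004
15–29: 5600 * 0.96 = 5376
30–44: 4333 * 0.967 = 4190
45–59: 11362 * 0.964 = 10953
60–74: 11244 * 0.939 = 10558
Net migration: 30–44 − 520 → 3670; 60–74 + 410 → 10968
Population now: 0–14=3004, 15–29=5376, 30–44=3670, 45–59=10953, 60–74=10968
Period 4:
Births: 5376 * 0.321 = 1726 ; 3670 * 0.142 = 521 ⇒ total 2247
15–29: 3004 * 0.96 = 2884
30–44: 5376 * 0.967 = 5199
45–59: 3670 * 0.964 = 3538
60–74: 10953 * 0.939 = 10285
Net migration: 30–44 − 520 → 4679; 60–74 + 410 → 10695
Population now: 0–14=2247, 15–29=2884, 30–44=4679, 45–59=3538, 60–74=10695
Total after period 4: 2247 + 2884 + 4679 + 3538 + 10695 = 24043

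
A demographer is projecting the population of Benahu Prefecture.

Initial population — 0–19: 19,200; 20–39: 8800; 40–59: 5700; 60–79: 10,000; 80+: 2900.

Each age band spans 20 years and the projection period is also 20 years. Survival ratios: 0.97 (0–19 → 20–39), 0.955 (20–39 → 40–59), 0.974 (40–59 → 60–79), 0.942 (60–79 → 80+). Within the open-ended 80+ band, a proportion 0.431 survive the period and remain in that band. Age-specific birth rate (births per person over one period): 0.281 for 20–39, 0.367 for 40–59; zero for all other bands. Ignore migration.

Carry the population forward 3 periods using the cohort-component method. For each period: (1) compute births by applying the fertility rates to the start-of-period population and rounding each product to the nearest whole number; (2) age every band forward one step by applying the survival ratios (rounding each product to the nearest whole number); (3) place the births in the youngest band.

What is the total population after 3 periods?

After projecting period 1:
Births: 8800 * 0.281 = 2473  |  5700 * 0.367 = 2092 ⇒ total 4565
20–39: 19200 * 0.97 = 18624
40–59: 8800 * 0.955 = 8404
60–79: 5700 * 0.974 = 5552
80+: 10000 * 0.942 + 2900 * 0.431 = 9420 + 1250 = 10670
End of period: [4565, 18624, 8404, 5552, 10670]
After projecting period 2:
Births: 18624 * 0.281 = 5233  |  8404 * 0.367 = 3084 ⇒ total 8317
20–39: 4565 * 0.97 = 4428
40–59: 18624 * 0.955 = 17786
60–79: 8404 * 0.974 = 8185
80+: 5552 * 0.942 + 10670 * 0.431 = 5230 + 4599 = 9829
End of period: [8317, 4428, 17786, 8185, 9829]
After projecting period 3:
Births: 4428 * 0.281 = 1244  |  17786 * 0.367 = 6527 ⇒ total 7771
20–39: 8317 * 0.97 = 8067
40–59: 4428 * 0.955 = 4229
60–79: 17786 * 0.974 = 17324
80+: 8185 * 0.942 + 9829 * 0.431 = 7710 + 4236 = 11946
End of period: [7771, 8067, 4229, 17324, 11946]
Total after period 3: 7771 + 8067 + 4229 + 17324 + 11946 = 49337

49337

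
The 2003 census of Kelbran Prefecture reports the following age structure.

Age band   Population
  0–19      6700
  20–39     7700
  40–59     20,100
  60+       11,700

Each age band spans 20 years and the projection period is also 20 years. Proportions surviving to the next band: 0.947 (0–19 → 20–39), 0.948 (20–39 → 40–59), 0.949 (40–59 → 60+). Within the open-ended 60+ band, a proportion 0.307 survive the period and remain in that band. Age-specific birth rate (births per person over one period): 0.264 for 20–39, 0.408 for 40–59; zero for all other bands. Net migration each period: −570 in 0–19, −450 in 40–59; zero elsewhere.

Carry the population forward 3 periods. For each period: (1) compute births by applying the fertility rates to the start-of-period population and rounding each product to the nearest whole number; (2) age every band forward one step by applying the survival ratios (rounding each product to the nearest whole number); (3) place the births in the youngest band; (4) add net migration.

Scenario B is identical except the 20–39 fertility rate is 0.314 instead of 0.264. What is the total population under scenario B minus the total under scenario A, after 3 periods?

Period 1:
Births: 7700 × 0.264 = 2033  |  20100 × 0.408 = 8201 → total 10234
20–39: 6700 × 0.947 = 6345
40–59: 7700 × 0.948 = 7300
60+: 20100 × 0.949 + 11700 × 0.307 = 19075 + 3592 = 22667
Net migration: 0–19 − 570 → 9664; 40–59 − 450 → 6850
Giving 9664 / 6345 / 6850 / 22667.
Period 2:
Births: 6345 × 0.264 = 1675  |  6850 × 0.408 = 2795 → total 4470
20–39: 9664 × 0.947 = 9152
40–59: 6345 × 0.948 = 6015
60+: 6850 × 0.949 + 22667 × 0.307 = 6501 + 6959 = 13460
Net migration: 0–19 − 570 → 3900; 40–59 − 450 → 5565
Giving 3900 / 9152 / 5565 / 13460.
Period 3:
Births: 9152 × 0.264 = 2416  |  5565 × 0.408 = 2271 → total 4687
20–39: 3900 × 0.947 = 3693
40–59: 9152 × 0.948 = 8676
60+: 5565 × 0.949 + 13460 × 0.307 = 5281 + 4132 = 9413
Net migration: 0–19 − 570 → 4117; 40–59 − 450 → 8226
Giving 4117 / 3693 / 8226 / 9413.
Scenario A total after 3 periods: 25449
Scenario B projection —
Period 1:
Births: 7700 × 0.314 = 2418  |  20100 × 0.408 = 8201 → total 10619
20–39: 6700 × 0.947 = 6345
40–59: 7700 × 0.948 = 7300
60+: 20100 × 0.949 + 11700 × 0.307 = 19075 + 3592 = 22667
Net migration: 0–19 − 570 → 10049; 40–59 − 450 → 6850
Giving 10049 / 6345 / 6850 / 22667.
Period 2:
Births: 6345 × 0.314 = 1992  |  6850 × 0.408 = 2795 → total 4787
20–39: 10049 × 0.947 = 9516
40–59: 6345 × 0.948 = 6015
60+: 6850 × 0.949 + 22667 × 0.307 = 6501 + 6959 = 13460
Net migration: 0–19 − 570 → 4217; 40–59 − 450 → 5565
Giving 4217 / 9516 / 5565 / 13460.
Period 3:
Births: 9516 × 0.314 = 2988  |  5565 × 0.408 = 2271 → total 5259
20–39: 4217 × 0.947 = 3993
40–59: 9516 × 0.948 = 9021
60+: 5565 × 0.949 + 13460 × 0.307 = 5281 + 4132 = 9413
Net migration: 0–19 − 570 → 4689; 40–59 − 450 → 8571
Giving 4689 / 3993 / 8571 / 9413.
Scenario B total after 3 periods: 26666
Difference B − A = 26666 − 25449 = 1217

1217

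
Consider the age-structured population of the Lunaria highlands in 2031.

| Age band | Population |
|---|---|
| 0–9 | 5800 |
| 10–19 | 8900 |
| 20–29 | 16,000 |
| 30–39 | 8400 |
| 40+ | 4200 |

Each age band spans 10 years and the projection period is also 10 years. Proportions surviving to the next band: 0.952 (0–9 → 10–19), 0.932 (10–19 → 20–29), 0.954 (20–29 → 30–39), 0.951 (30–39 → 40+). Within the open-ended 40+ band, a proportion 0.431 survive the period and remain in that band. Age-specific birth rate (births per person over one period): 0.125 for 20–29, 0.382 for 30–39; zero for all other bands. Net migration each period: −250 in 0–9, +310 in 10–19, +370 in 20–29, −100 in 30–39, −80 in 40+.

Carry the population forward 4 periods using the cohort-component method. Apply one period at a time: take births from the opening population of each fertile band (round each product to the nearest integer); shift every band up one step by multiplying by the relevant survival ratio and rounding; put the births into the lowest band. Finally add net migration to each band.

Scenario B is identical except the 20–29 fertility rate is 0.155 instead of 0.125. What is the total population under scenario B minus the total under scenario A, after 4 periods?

1021

After projecting period 1:
Births: 16000 × 0.125 = 2000 ; 8400 × 0.382 = 3209 → 5209
10–19: 5800 × 0.952 = 5522
20–29: 8900 × 0.932 = 8295
30–39: 16000 × 0.954 = 15264
40+: 8400 × 0.951 + 4200 × 0.431 = 7988 + 1810 = 9798
Net migration: 0–9 − 250 → 4959; 10–19 + 310 → 5832; 20–29 + 370 → 8665; 30–39 − 100 → 15164; 40+ − 80 → 9718
Giving 4959 / 5832 / 8665 / 15164 / 9718.
After projecting period 2:
Births: 8665 × 0.125 = 1083 ; 15164 × 0.382 = 5793 → 6876
10–19: 4959 × 0.952 = 4721
20–29: 5832 × 0.932 = 5435
30–39: 8665 × 0.954 = 8266
40+: 15164 × 0.951 + 9718 × 0.431 = 14421 + 4188 = 18609
Net migration: 0–9 − 250 → 6626; 10–19 + 310 → 5031; 20–29 + 370 → 5805; 30–39 − 100 → 8166; 40+ − 80 → 18529
Giving 6626 / 5031 / 5805 / 8166 / 18529.
After projecting period 3:
Births: 5805 × 0.125 = 726 ; 8166 × 0.382 = 3119 → 3845
10–19: 6626 × 0.952 = 6308
20–29: 5031 × 0.932 = 4689
30–39: 5805 × 0.954 = 5538
40+: 8166 × 0.951 + 18529 × 0.431 = 7766 + 7986 = 15752
Net migration: 0–9 − 250 → 3595; 10–19 + 310 → 6618; 20–29 + 370 → 5059; 30–39 − 100 → 5438; 40+ − 80 → 15672
Giving 3595 / 6618 / 5059 / 5438 / 15672.
After projecting period 4:
Births: 5059 × 0.125 = 632 ; 5438 × 0.382 = 2077 → 2709
10–19: 3595 × 0.952 = 3422
20–29: 6618 × 0.932 = 6168
30–39: 5059 × 0.954 = 4826
40+: 5438 × 0.951 + 15672 × 0.431 = 5172 + 6755 = 11927
Net migration: 0–9 − 250 → 2459; 10–19 + 310 → 3732; 20–29 + 370 → 6538; 30–39 − 100 → 4726; 40+ − 80 → 11847
Giving 2459 / 3732 / 6538 / 4726 / 11847.
Scenario A total after 4 periods: 29302
Scenario B projection —
After projecting period 1:
Births: 16000 × 0.155 = 2480 ; 8400 × 0.382 = 3209 → 5689
10–19: 5800 × 0.952 = 5522
20–29: 8900 × 0.932 = 8295
30–39: 16000 × 0.954 = 15264
40+: 8400 × 0.951 + 4200 × 0.431 = 7988 + 1810 = 9798
Net migration: 0–9 − 250 → 5439; 10–19 + 310 → 5832; 20–29 + 370 → 8665; 30–39 − 100 → 15164; 40+ − 80 → 9718
Giving 5439 / 5832 / 8665 / 15164 / 9718.
After projecting period 2:
Births: 8665 × 0.155 = 1343 ; 15164 × 0.382 = 5793 → 7136
10–19: 5439 × 0.952 = 5178
20–29: 5832 × 0.932 = 5435
30–39: 8665 × 0.954 = 8266
40+: 15164 × 0.951 + 9718 × 0.431 = 14421 + 4188 = 18609
Net migration: 0–9 − 250 → 6886; 10–19 + 310 → 5488; 20–29 + 370 → 5805; 30–39 − 100 → 8166; 40+ − 80 → 18529
Giving 6886 / 5488 / 5805 / 8166 / 18529.
After projecting period 3:
Births: 5805 × 0.155 = 900 ; 8166 × 0.382 = 3119 → 4019
10–19: 6886 × 0.952 = 6555
20–29: 5488 × 0.932 = 5115
30–39: 5805 × 0.954 = 5538
40+: 8166 × 0.951 + 18529 × 0.431 = 7766 + 7986 = 15752
Net migration: 0–9 − 250 → 3769; 10–19 + 310 → 6865; 20–29 + 370 → 5485; 30–39 − 100 → 5438; 40+ − 80 → 15672
Giving 3769 / 6865 / 5485 / 5438 / 15672.
After projecting period 4:
Births: 5485 × 0.155 = 850 ; 5438 × 0.382 = 2077 → 2927
10–19: 3769 × 0.952 = 3588
20–29: 6865 × 0.932 = 6398
30–39: 5485 × 0.954 = 5233
40+: 5438 × 0.951 + 15672 × 0.431 = 5172 + 6755 = 11927
Net migration: 0–9 − 250 → 2677; 10–19 + 310 → 3898; 20–29 + 370 → 6768; 30–39 − 100 → 5133; 40+ − 80 → 11847
Giving 2677 / 3898 / 6768 / 5133 / 11847.
Scenario B total after 4 periods: 30323
Difference B − A = 30323 − 29302 = 1021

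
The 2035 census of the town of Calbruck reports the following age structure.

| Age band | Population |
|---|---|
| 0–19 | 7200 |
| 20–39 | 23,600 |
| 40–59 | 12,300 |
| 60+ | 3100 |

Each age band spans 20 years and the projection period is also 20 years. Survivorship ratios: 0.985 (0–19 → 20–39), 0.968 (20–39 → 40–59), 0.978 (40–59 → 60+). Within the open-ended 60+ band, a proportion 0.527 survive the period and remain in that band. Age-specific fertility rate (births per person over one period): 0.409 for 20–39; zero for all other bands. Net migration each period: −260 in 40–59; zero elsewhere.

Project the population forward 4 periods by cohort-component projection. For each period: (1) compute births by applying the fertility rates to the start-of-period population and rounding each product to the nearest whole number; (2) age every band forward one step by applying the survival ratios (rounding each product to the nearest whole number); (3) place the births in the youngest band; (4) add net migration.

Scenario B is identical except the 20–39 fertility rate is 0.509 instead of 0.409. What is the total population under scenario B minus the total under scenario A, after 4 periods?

Let group 1 be 0–19 through group 4 = 60+.
Period 1.
Births: 23600 × 0.409 = 9652
Group 2: 7200 × 0.985 = 7092
Group 3: 23600 × 0.968 = 22845
Group 4: 12300 × 0.978 + 3100 × 0.527 = 12029 + 1634 = 13663
Net migration: Group 3 − 260 → 22585
End of period: [9652, 7092, 22585, 13663]
Period 2.
Births: 7092 × 0.409 = 2901
Group 2: 9652 × 0.985 = 9507
Group 3: 7092 × 0.968 = 6865
Group 4: 22585 × 0.978 + 13663 × 0.527 = 22088 + 7200 = 29288
Net migration: Group 3 − 260 → 6605
End of period: [2901, 9507, 6605, 29288]
Period 3.
Births: 9507 × 0.409 = 3888
Group 2: 2901 × 0.985 = 2857
Group 3: 9507 × 0.968 = 9203
Group 4: 6605 × 0.978 + 29288 × 0.527 = 6460 + 15435 = 21895
Net migration: Group 3 − 260 → 8943
End of period: [3888, 2857, 8943, 21895]
Period 4.
Births: 2857 × 0.409 = 1169
Group 2: 3888 × 0.985 = 3830
Group 3: 2857 × 0.968 = 2766
Group 4: 8943 × 0.978 + 21895 × 0.527 = 8746 + 11539 = 20285
Net migration: Group 3 − 260 → 2506
End of period: [1169, 3830, 2506, 20285]
Scenario A total after 4 periods: 27790
Scenario B projection —
Period 1.
Births: 23600 × 0.509 = 12012
Group 2: 7200 × 0.985 = 7092
Group 3: 23600 × 0.968 = 22845
Group 4: 12300 × 0.978 + 3100 × 0.527 = 12029 + 1634 = 13663
Net migration: Group 3 − 260 → 22585
End of period: [12012, 7092, 22585, 13663]
Period 2.
Births: 7092 × 0.509 = 3610
Group 2: 12012 × 0.985 = 11832
Group 3: 7092 × 0.968 = 6865
Group 4: 22585 × 0.978 + 13663 × 0.527 = 22088 + 7200 = 29288
Net migration: Group 3 − 260 → 6605
End of period: [3610, 11832, 6605, 29288]
Period 3.
Births: 11832 × 0.509 = 6022
Group 2: 3610 × 0.985 = 3556
Group 3: 11832 × 0.968 = 11453
Group 4: 6605 × 0.978 + 29288 × 0.527 = 6460 + 15435 = 21895
Net migration: Group 3 − 260 → 11193
End of period: [6022, 3556, 11193, 21895]
Period 4.
Births: 3556 × 0.509 = 1810
Group 2: 6022 × 0.985 = 5932
Group 3: 3556 × 0.968 = 3442
Group 4: 11193 × 0.978 + 21895 × 0.527 = 10947 + 11539 = 22486
Net migration: Group 3 − 260 → 3182
End of period: [1810, 5932, 3182, 22486]
Scenario B total after 4 periods: 33410
Difference B − A = 33410 − 27790 = 5620

5620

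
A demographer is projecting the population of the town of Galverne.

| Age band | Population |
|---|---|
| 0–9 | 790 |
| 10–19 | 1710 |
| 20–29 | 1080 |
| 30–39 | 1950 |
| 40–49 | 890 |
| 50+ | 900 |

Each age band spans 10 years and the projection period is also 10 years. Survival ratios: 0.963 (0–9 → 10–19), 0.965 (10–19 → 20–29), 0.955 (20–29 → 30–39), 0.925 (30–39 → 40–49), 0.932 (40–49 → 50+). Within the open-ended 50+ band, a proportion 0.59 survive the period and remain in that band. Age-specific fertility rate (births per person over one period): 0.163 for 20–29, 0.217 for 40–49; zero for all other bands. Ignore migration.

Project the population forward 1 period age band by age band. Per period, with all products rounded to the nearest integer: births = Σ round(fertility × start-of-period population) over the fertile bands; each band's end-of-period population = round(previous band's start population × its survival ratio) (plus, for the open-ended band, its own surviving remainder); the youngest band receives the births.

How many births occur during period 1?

369

Let band 1 be 0–9 through band 6 = 50+.
Period 1:
Births: 1080 * 0.163 = 176  |  890 * 0.217 = 193 — total 369
Band 2: 790 * 0.963 = 761
Band 3: 1710 * 0.965 = 1650
Band 4: 1080 * 0.955 = 1031
Band 5: 1950 * 0.925 = 1804
Band 6: 890 * 0.932 + 900 * 0.59 = 829 + 531 = 1360
→ [369, 761, 1650, 1031, 1804, 1360]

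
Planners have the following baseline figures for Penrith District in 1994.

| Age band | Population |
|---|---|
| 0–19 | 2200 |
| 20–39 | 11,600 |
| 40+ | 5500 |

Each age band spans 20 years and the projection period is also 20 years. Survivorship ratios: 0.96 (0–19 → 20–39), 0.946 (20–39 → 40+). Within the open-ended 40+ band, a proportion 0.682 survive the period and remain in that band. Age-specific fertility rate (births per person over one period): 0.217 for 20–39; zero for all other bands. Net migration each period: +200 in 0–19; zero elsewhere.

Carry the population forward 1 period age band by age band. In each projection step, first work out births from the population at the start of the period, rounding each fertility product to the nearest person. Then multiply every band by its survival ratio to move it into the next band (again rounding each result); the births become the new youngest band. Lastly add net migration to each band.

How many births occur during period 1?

Period 1.
Births: 11600 * 0.217 = 2517
20–39: 2200 * 0.96 = 2112
40+: 11600 * 0.946 + 5500 * 0.682 = 10974 + 3751 = 14725
Net migration: 0–19 + 200 → 2717
Giving 2717 / 2112 / 14725.

2517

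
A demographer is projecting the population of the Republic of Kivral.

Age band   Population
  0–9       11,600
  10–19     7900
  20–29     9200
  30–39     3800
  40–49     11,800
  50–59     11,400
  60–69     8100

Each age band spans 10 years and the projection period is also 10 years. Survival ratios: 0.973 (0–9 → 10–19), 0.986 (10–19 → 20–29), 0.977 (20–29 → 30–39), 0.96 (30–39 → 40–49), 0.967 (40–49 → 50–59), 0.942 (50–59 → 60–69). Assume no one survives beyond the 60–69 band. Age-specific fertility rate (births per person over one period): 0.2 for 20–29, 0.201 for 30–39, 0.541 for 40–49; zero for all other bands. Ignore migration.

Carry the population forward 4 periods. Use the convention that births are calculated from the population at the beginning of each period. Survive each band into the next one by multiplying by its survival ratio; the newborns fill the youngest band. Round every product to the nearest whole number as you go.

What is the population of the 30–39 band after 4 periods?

— Period 1 —
Births: 9200 * 0.2 = 1840 ; 3800 * 0.201 = 764 ; 11800 * 0.541 = 6384 → total 8988
10–19: 11600 * 0.973 = 11287
20–29: 7900 * 0.986 = 7789
30–39: 9200 * 0.977 = 8988
40–49: 3800 * 0.96 = 3648
50–59: 11800 * 0.967 = 11411
60–69: 11400 * 0.942 = 10739
End of period: [8988, 11287, 7789, 8988, 3648, 11411, 10739]
— Period 2 —
Births: 7789 * 0.2 = 1558 ; 8988 * 0.201 = 1807 ; 3648 * 0.541 = 1974 → total 5339
10–19: 8988 * 0.973 = 8745
20–29: 11287 * 0.986 = 11129
30–39: 7789 * 0.977 = 7610
40–49: 8988 * 0.96 = 8628
50–59: 3648 * 0.967 = 3528
60–69: 11411 * 0.942 = 10749
End of period: [5339, 8745, 11129, 7610, 8628, 3528, 10749]
— Period 3 —
Births: 11129 * 0.2 = 2226 ; 7610 * 0.201 = 1530 ; 8628 * 0.541 = 4668 → total 8424
10–19: 5339 * 0.973 = 5195
20–29: 8745 * 0.986 = 8623
30–39: 11129 * 0.977 = 10873
40–49: 7610 * 0.96 = 7306
50–59: 8628 * 0.967 = 8343
60–69: 3528 * 0.942 = 3323
End of period: [8424, 5195, 8623, 10873, 7306, 8343, 3323]
— Period 4 —
Births: 8623 * 0.2 = 1725 ; 10873 * 0.201 = 2185 ; 7306 * 0.541 = 3953 → total 7863
10–19: 8424 * 0.973 = 8197
20–29: 5195 * 0.986 = 5122
30–39: 8623 * 0.977 = 8425
40–49: 10873 * 0.96 = 10438
50–59: 7306 * 0.967 = 7065
60–69: 8343 * 0.942 = 7859
End of period: [7863, 8197, 5122, 8425, 10438, 7065, 7859]

8425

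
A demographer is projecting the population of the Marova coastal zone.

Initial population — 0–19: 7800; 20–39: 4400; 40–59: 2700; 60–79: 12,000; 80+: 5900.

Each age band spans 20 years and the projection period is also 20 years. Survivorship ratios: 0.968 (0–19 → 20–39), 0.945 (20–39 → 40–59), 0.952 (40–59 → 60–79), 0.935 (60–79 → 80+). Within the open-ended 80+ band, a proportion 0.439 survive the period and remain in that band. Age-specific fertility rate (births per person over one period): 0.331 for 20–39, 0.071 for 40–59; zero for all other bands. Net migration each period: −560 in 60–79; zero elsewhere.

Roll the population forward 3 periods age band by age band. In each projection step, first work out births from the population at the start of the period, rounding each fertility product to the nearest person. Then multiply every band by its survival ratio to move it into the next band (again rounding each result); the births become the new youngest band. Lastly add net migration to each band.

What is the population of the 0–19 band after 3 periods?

(Groups numbered youngest = 1 to oldest = 5.)
— Period 1 —
Births: 4400 × 0.331 = 1456, 2700 × 0.071 = 192 — total 1648
Group 2: 7800 × 0.968 = 7550
Group 3: 4400 × 0.945 = 4158
Group 4: 2700 × 0.952 = 2570
Group 5: 12000 × 0.935 + 5900 × 0.439 = 11220 + 2590 = 13810
Net migration: Group 4 − 560 → 2010
→ [1648, 7550, 4158, 2010, 13810]
— Period 2 —
Births: 7550 × 0.331 = 2499, 4158 × 0.071 = 295 — total 2794
Group 2: 1648 × 0.968 = 1595
Group 3: 7550 × 0.945 = 7135
Group 4: 4158 × 0.952 = 3958
Group 5: 2010 × 0.935 + 13810 × 0.439 = 1879 + 6063 = 7942
Net migration: Group 4 − 560 → 3398
→ [2794, 1595, 7135, 3398, 7942]
— Period 3 —
Births: 1595 × 0.331 = 528, 7135 × 0.071 = 507 — total 1035
Group 2: 2794 × 0.968 = 2705
Group 3: 1595 × 0.945 = 1507
Group 4: 7135 × 0.952 = 6793
Group 5: 3398 × 0.935 + 7942 × 0.439 = 3177 + 3487 = 6664
Net migration: Group 4 − 560 → 6233
→ [1035, 2705, 1507, 6233, 6664]

1035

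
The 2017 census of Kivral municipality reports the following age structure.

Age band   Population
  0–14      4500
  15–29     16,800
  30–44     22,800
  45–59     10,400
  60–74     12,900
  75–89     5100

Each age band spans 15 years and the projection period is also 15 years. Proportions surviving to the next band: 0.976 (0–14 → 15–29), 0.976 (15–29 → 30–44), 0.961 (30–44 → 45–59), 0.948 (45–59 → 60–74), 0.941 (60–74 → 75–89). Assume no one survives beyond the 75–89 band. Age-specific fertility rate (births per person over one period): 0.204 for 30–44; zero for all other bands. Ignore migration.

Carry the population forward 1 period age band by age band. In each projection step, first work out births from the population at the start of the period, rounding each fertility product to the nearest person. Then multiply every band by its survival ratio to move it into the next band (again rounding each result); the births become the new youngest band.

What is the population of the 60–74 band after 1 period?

— Period 1 —
Births: 22800 × 0.204 = 4651
15–29: 4500 × 0.976 = 4392
30–44: 16800 × 0.976 = 16397
45–59: 22800 × 0.961 = 21911
60–74: 10400 × 0.948 = 9859
75–89: 12900 × 0.941 = 12139
→ [4651, 4392, 16397, 21911, 9859, 12139]

9859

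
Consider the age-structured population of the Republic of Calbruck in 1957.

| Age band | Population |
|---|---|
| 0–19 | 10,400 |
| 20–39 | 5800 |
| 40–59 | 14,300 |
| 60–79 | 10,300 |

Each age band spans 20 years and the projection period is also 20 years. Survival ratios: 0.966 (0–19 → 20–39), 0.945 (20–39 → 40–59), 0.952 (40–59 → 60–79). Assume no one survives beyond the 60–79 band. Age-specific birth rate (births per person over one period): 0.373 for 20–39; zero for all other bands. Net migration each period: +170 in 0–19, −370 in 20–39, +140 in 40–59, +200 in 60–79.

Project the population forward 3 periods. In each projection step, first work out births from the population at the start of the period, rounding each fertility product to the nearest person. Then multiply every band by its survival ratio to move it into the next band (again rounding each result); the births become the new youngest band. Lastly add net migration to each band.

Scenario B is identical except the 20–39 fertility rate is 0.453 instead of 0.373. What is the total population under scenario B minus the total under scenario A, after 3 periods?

— Period 1 —
Births: 5800 × 0.373 = 2163
20–39: 10400 × 0.966 = 10046
40–59: 5800 × 0.945 = 5481
60–79: 14300 × 0.952 = 13614
Net migration: 0–19 + 170 → 2333; 20–39 − 370 → 9676; 40–59 + 140 → 5621; 60–79 + 200 → 13814
→ [2333, 9676, 5621, 13814]
— Period 2 —
Births: 9676 × 0.373 = 3609
20–39: 2333 × 0.966 = 2254
40–59: 9676 × 0.945 = 9144
60–79: 5621 × 0.952 = 5351
Net migration: 0–19 + 170 → 3779; 20–39 − 370 → 1884; 40–59 + 140 → 9284; 60–79 + 200 → 5551
→ [3779, 1884, 9284, 5551]
— Period 3 —
Births: 1884 × 0.373 = 703
20–39: 3779 × 0.966 = 3651
40–59: 1884 × 0.945 = 1780
60–79: 9284 × 0.952 = 8838
Net migration: 0–19 + 170 → 873; 20–39 − 370 → 3281; 40–59 + 140 → 1920; 60–79 + 200 → 9038
→ [873, 3281, 1920, 9038]
Scenario A total after 3 periods: 15112
Scenario B projection —
— Period 1 —
Births: 5800 × 0.453 = 2627
20–39: 10400 × 0.966 = 10046
40–59: 5800 × 0.945 = 5481
60–79: 14300 × 0.952 = 13614
Net migration: 0–19 + 170 → 2797; 20–39 − 370 → 9676; 40–59 + 140 → 5621; 60–79 + 200 → 13814
→ [2797, 9676, 5621, 13814]
— Period 2 —
Births: 9676 × 0.453 = 4383
20–39: 2797 × 0.966 = 2702
40–59: 9676 × 0.945 = 9144
60–79: 5621 × 0.952 = 5351
Net migration: 0–19 + 170 → 4553; 20–39 − 370 → 2332; 40–59 + 140 → 9284; 60–79 + 200 → 5551
→ [4553, 2332, 9284, 5551]
— Period 3 —
Births: 2332 × 0.453 = 1056
20–39: 4553 × 0.966 = 4398
40–59: 2332 × 0.945 = 2204
60–79: 9284 × 0.952 = 8838
Net migration: 0–19 + 170 → 1226; 20–39 − 370 → 4028; 40–59 + 140 → 2344; 60–79 + 200 → 9038
→ [1226, 4028, 2344, 9038]
Scenario B total after 3 periods: 16636
Difference B − A = 16636 − 15112 = 1524

1524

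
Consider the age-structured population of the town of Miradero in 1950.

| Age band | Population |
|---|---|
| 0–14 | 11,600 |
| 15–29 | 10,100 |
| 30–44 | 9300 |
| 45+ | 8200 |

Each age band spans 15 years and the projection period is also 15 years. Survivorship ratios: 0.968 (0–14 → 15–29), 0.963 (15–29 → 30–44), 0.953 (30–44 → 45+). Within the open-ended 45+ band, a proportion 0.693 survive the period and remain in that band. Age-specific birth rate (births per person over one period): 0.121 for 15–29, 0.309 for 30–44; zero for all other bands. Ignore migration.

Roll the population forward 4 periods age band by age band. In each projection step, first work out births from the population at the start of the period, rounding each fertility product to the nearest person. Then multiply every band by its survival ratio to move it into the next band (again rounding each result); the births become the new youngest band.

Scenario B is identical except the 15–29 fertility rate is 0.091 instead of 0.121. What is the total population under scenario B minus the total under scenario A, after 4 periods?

[period 1]
Births: 10100 × 0.121 = 1222 ; 9300 × 0.309 = 2874 → 4096
15–29: 11600 × 0.968 = 11229
30–44: 10100 × 0.963 = 9726
45+: 9300 × 0.953 + 8200 × 0.693 = 8863 + 5683 = 14546
End of period: [4096, 11229, 9726, 14546]
[period 2]
Births: 11229 × 0.121 = 1359 ; 9726 × 0.309 = 3005 → 4364
15–29: 4096 × 0.968 = 3965
30–44: 11229 × 0.963 = 10814
45+: 9726 × 0.953 + 14546 × 0.693 = 9269 + 10080 = 19349
End of period: [4364, 3965, 10814, 19349]
[period 3]
Births: 3965 × 0.121 = 480 ; 10814 × 0.309 = 3342 → 3822
15–29: 4364 × 0.968 = 4224
30–44: 3965 × 0.963 = 3818
45+: 10814 × 0.953 + 19349 × 0.693 = 10306 + 13409 = 23715
End of period: [3822, 4224, 3818, 23715]
[period 4]
Births: 4224 × 0.121 = 511 ; 3818 × 0.309 = 1180 → 1691
15–29: 3822 × 0.968 = 3700
30–44: 4224 × 0.963 = 4068
45+: 3818 × 0.953 + 23715 × 0.693 = 3639 + 16434 = 20073
End of period: [1691, 3700, 4068, 20073]
Scenario A total after 4 periods: 29532
Scenario B projection —
[period 1]
Births: 10100 × 0.091 = 919 ; 9300 × 0.309 = 2874 → 3793
15–29: 11600 × 0.968 = 11229
30–44: 10100 × 0.963 = 9726
45+: 9300 × 0.953 + 8200 × 0.693 = 8863 + 5683 = 14546
End of period: [3793, 11229, 9726, 14546]
[period 2]
Births: 11229 × 0.091 = 1022 ; 9726 × 0.309 = 3005 → 4027
15–29: 3793 × 0.968 = 3672
30–44: 11229 × 0.963 = 10814
45+: 9726 × 0.953 + 14546 × 0.693 = 9269 + 10080 = 19349
End of period: [4027, 3672, 10814, 19349]
[period 3]
Births: 3672 × 0.091 = 334 ; 10814 × 0.309 = 3342 → 3676
15–29: 4027 × 0.968 = 3898
30–44: 3672 × 0.963 = 3536
45+: 10814 × 0.953 + 19349 × 0.693 = 10306 + 13409 = 23715
End of period: [3676, 3898, 3536, 23715]
[period 4]
Births: 3898 × 0.091 = 355 ; 3536 × 0.309 = 1093 → 1448
15–29: 3676 × 0.968 = 3558
30–44: 3898 × 0.963 = 3754
45+: 3536 × 0.953 + 23715 × 0.693 = 3370 + 16434 = 19804
End of period: [1448, 3558, 3754, 19804]
Scenario B total after 4 periods: 28564
Difference B − A = 28564 − 29532 = -968

-968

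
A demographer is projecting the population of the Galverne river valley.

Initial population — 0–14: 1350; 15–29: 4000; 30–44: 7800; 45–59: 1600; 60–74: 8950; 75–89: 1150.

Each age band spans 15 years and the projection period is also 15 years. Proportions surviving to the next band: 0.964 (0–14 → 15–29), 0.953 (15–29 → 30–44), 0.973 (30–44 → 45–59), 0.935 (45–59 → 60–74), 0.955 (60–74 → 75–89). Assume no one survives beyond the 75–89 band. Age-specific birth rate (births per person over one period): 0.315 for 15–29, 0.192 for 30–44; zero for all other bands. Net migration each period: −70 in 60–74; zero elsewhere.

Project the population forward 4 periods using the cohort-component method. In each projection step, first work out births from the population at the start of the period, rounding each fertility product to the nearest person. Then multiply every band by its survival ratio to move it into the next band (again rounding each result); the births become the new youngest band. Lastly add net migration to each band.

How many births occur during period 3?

Period 1.
Births: 4000 * 0.315 = 1260 ; 7800 * 0.192 = 1498 → total 2758
15–29: 1350 * 0.964 = 1301
30–44: 4000 * 0.953 = 3812
45–59: 7800 * 0.973 = 7589
60–74: 1600 * 0.935 = 1496
75–89: 8950 * 0.955 = 8547
Net migration: 60–74 − 70 → 1426
End of period: [2758, 1301, 3812, 7589, 1426, 8547]
Period 2.
Births: 1301 * 0.315 = 410 ; 3812 * 0.192 = 732 → total 1142
15–29: 2758 * 0.964 = 2659
30–44: 1301 * 0.953 = 1240
45–59: 3812 * 0.973 = 3709
60–74: 7589 * 0.935 = 7096
75–89: 1426 * 0.955 = 1362
Net migration: 60–74 − 70 → 7026
End of period: [1142, 2659, 1240, 3709, 7026, 1362]
Period 3.
Births: 2659 * 0.315 = 838 ; 1240 * 0.192 = 238 → total 1076
15–29: 1142 * 0.964 = 1101
30–44: 2659 * 0.953 = 2534
45–59: 1240 * 0.973 = 1207
60–74: 3709 * 0.935 = 3468
75–89: 7026 * 0.955 = 6710
Net migration: 60–74 − 70 → 3398
End of period: [1076, 1101, 2534, 1207, 3398, 6710]

1076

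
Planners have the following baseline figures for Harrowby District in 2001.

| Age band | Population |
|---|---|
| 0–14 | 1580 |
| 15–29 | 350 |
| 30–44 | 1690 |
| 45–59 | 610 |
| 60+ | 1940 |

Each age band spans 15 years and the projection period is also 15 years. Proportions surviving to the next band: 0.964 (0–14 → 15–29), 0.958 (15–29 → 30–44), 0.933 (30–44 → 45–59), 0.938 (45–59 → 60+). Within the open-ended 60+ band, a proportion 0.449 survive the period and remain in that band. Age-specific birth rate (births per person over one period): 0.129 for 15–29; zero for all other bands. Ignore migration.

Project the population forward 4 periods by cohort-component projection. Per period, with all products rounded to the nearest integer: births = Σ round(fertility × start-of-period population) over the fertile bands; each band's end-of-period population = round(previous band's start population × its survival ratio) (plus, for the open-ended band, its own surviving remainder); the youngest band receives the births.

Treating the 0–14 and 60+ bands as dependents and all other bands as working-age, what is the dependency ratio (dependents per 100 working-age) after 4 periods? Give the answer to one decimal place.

827.6

Let group 1 be 0–14 through group 5 = 60+.
After projecting period 1:
Births: 350 × 0.129 = 45
Group 2: 1580 × 0.964 = 1523
Group 3: 350 × 0.958 = 335
Group 4: 1690 × 0.933 = 1577
Group 5: 610 × 0.938 + 1940 × 0.449 = 572 + 871 = 1443
Giving 45 / 1523 / 335 / 1577 / 1443.
After projecting period 2:
Births: 1523 × 0.129 = 196
Group 2: 45 × 0.964 = 43
Group 3: 1523 × 0.958 = 1459
Group 4: 335 × 0.933 = 313
Group 5: 1577 × 0.938 + 1443 × 0.449 = 1479 + 648 = 2127
Giving 196 / 43 / 1459 / 313 / 2127.
After projecting period 3:
Births: 43 × 0.129 = 6
Group 2: 196 × 0.964 = 189
Group 3: 43 × 0.958 = 41
Group 4: 1459 × 0.933 = 1361
Group 5: 313 × 0.938 + 2127 × 0.449 = 294 + 955 = 1249
Giving 6 / 189 / 41 / 1361 / 1249.
After projecting period 4:
Births: 189 × 0.129 = 24
Group 2: 6 × 0.964 = 6
Group 3: 189 × 0.958 = 181
Group 4: 41 × 0.933 = 38
Group 5: 1361 × 0.938 + 1249 × 0.449 = 1277 + 561 = 1838
Giving 24 / 6 / 181 / 38 / 1838.
Dependents (band 0–14 + band 60+) = 24 + 1838 = 1862; working-age = 225; ratio = 1862/225 × 100 = 827.6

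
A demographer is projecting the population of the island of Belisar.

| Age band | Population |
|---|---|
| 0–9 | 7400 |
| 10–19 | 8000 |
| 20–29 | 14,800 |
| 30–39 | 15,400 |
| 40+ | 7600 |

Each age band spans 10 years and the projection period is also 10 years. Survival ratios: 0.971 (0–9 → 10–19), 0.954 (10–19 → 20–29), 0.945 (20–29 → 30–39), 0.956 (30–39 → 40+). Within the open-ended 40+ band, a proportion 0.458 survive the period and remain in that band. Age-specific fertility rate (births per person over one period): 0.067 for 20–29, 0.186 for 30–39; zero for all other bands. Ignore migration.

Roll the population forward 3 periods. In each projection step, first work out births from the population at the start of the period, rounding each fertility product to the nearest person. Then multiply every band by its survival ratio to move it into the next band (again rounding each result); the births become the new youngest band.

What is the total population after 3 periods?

(Bands numbered youngest = 1 to oldest = 5.)
Period 1:
Births: 14800 × 0.067 = 992  |  15400 × 0.186 = 2864 ⇒ total 3856
Band 2: 7400 × 0.971 = 7185
Band 3: 8000 × 0.954 = 7632
Band 4: 14800 × 0.945 = 13986
Band 5: 15400 × 0.956 + 7600 × 0.458 = 14722 + 3481 = 18203
Population now: 0–9=3856, 10–19=7185, 20–29=7632, 30–39=13986, 40+=18203
Period 2:
Births: 7632 × 0.067 = 511  |  13986 × 0.186 = 2601 ⇒ total 3112
Band 2: 3856 × 0.971 = 3744
Band 3: 7185 × 0.954 = 6854
Band 4: 7632 × 0.945 = 7212
Band 5: 13986 × 0.956 + 18203 × 0.458 = 13371 + 8337 = 21708
Population now: 0–9=3112, 10–19=3744, 20–29=6854, 30–39=7212, 40+=21708
Period 3:
Births: 6854 × 0.067 = 459  |  7212 × 0.186 = 1341 ⇒ total 1800
Band 2: 3112 × 0.971 = 3022
Band 3: 3744 × 0.954 = 3572
Band 4: 6854 × 0.945 = 6477
Band 5: 7212 × 0.956 + 21708 × 0.458 = 6895 + 9942 = 16837
Population now: 0–9=1800, 10–19=3022, 20–29=3572, 30–39=6477, 40+=16837
Total after period 3: 1800 + 3022 + 3572 + 6477 + 16837 = 31708

31708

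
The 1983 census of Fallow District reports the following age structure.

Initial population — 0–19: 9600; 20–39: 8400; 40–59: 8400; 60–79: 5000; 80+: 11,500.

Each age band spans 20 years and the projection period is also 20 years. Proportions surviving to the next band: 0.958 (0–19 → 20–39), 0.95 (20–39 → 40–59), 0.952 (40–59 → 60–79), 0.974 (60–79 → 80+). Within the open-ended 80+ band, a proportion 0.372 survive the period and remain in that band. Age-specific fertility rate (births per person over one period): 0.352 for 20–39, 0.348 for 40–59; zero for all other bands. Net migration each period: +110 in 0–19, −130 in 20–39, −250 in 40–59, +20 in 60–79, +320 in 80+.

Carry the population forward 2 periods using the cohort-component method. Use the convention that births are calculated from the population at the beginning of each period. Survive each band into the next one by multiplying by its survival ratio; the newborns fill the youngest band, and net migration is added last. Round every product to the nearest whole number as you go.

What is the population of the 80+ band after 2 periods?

[period 1]
Births: 8400 × 0.352 = 2957  |  8400 × 0.348 = 2923 ⇒ total 5880
20–39: 9600 × 0.958 = 9197
40–59: 8400 × 0.95 = 7980
60–79: 8400 × 0.952 = 7997
80+: 5000 × 0.974 + 11500 × 0.372 = 4870 + 4278 = 9148
Net migration: 0–19 + 110 → 5990; 20–39 − 130 → 9067; 40–59 − 250 → 7730; 60–79 + 20 → 8017; 80+ + 320 → 9468
End of period: [5990, 9067, 7730, 8017, 9468]
[period 2]
Births: 9067 × 0.352 = 3192  |  7730 × 0.348 = 2690 ⇒ total 5882
20–39: 5990 × 0.958 = 5738
40–59: 9067 × 0.95 = 8614
60–79: 7730 × 0.952 = 7359
80+: 8017 × 0.974 + 9468 × 0.372 = 7809 + 3522 = 11331
Net migration: 0–19 + 110 → 5992; 20–39 − 130 → 5608; 40–59 − 250 → 8364; 60–79 + 20 → 7379; 80+ + 320 → 11651
End of period: [5992, 5608, 8364, 7379, 11651]

11651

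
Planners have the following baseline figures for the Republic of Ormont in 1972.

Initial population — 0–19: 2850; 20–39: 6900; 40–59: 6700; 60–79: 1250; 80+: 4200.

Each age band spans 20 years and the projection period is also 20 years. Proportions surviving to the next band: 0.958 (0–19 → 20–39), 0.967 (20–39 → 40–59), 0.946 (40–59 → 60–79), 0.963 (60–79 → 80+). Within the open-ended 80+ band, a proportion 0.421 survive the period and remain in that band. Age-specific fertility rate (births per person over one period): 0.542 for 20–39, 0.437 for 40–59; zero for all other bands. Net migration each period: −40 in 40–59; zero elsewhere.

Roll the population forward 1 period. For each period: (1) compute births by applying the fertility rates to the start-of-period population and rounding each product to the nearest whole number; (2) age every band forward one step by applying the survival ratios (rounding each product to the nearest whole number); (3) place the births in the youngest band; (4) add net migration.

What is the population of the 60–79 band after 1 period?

After projecting period 1:
Births: 6900 * 0.542 = 3740 ; 6700 * 0.437 = 2928 → total 6668
20–39: 2850 * 0.958 = 2730
40–59: 6900 * 0.967 = 6672
60–79: 6700 * 0.946 = 6338
80+: 1250 * 0.963 + 4200 * 0.421 = 1204 + 1768 = 2972
Net migration: 40–59 − 40 → 6632
End of period: [6668, 2730, 6632, 6338, 2972]

6338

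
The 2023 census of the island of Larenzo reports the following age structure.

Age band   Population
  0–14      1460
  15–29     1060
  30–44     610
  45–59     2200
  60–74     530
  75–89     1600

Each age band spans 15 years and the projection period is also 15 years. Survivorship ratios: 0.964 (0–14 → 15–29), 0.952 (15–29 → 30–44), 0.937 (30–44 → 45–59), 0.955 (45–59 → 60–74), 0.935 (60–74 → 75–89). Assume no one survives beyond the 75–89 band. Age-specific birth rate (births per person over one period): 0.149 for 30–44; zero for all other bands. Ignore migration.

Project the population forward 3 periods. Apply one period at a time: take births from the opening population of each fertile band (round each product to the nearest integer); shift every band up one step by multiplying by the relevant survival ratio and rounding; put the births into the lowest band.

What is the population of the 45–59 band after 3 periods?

Numbering the bands 1..6 from youngest to oldest:
— Period 1 —
Births: 610 × 0.149 = 91
Band 2: 1460 × 0.964 = 1407
Band 3: 1060 × 0.952 = 1009
Band 4: 610 × 0.937 = 572
Band 5: 2200 × 0.955 = 2101
Band 6: 530 × 0.935 = 496
Giving 91 / 1407 / 1009 / 572 / 2101 / 496.
— Period 2 —
Births: 1009 × 0.149 = 150
Band 2: 91 × 0.964 = 88
Band 3: 1407 × 0.952 = 1339
Band 4: 1009 × 0.937 = 945
Band 5: 572 × 0.955 = 546
Band 6: 2101 × 0.935 = 1964
Giving 150 / 88 / 1339 / 945 / 546 / 1964.
— Period 3 —
Births: 1339 × 0.149 = 200
Band 2: 150 × 0.964 = 145
Band 3: 88 × 0.952 = 84
Band 4: 1339 × 0.937 = 1255
Band 5: 945 × 0.955 = 902
Band 6: 546 × 0.935 = 511
Giving 200 / 145 / 84 / 1255 / 902 / 511.

1255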